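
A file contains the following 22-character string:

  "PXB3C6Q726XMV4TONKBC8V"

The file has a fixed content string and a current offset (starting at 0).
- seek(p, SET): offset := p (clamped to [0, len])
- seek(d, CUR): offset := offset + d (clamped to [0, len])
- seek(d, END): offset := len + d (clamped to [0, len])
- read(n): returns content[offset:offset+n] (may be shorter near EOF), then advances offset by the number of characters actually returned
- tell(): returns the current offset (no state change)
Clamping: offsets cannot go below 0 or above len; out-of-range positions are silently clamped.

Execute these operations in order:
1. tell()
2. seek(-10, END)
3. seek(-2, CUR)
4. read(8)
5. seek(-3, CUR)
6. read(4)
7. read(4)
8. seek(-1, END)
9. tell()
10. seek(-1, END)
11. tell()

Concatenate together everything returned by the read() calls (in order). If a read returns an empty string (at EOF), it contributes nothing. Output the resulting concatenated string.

Answer: XMV4TONKONKBC8V

Derivation:
After 1 (tell()): offset=0
After 2 (seek(-10, END)): offset=12
After 3 (seek(-2, CUR)): offset=10
After 4 (read(8)): returned 'XMV4TONK', offset=18
After 5 (seek(-3, CUR)): offset=15
After 6 (read(4)): returned 'ONKB', offset=19
After 7 (read(4)): returned 'C8V', offset=22
After 8 (seek(-1, END)): offset=21
After 9 (tell()): offset=21
After 10 (seek(-1, END)): offset=21
After 11 (tell()): offset=21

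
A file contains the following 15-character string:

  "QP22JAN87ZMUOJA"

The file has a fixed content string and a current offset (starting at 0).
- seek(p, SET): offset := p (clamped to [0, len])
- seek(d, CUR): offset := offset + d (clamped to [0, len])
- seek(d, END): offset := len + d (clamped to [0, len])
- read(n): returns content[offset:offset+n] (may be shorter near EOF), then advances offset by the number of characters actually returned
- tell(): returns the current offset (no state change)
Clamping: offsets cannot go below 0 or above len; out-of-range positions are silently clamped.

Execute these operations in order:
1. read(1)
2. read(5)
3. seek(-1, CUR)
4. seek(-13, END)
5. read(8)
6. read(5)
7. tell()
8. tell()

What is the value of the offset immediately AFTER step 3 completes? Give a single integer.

Answer: 5

Derivation:
After 1 (read(1)): returned 'Q', offset=1
After 2 (read(5)): returned 'P22JA', offset=6
After 3 (seek(-1, CUR)): offset=5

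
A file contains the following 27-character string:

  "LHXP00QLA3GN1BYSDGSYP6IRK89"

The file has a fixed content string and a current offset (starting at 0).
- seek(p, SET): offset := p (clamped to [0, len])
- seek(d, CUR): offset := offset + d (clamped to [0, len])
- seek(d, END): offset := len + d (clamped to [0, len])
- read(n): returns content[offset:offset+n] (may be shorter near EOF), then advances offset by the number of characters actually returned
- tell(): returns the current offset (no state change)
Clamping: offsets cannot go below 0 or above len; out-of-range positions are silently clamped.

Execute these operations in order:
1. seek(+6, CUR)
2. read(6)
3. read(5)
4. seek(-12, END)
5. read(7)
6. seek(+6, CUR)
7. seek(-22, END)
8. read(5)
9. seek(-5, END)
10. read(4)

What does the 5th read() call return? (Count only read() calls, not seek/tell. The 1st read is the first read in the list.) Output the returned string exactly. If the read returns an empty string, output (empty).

After 1 (seek(+6, CUR)): offset=6
After 2 (read(6)): returned 'QLA3GN', offset=12
After 3 (read(5)): returned '1BYSD', offset=17
After 4 (seek(-12, END)): offset=15
After 5 (read(7)): returned 'SDGSYP6', offset=22
After 6 (seek(+6, CUR)): offset=27
After 7 (seek(-22, END)): offset=5
After 8 (read(5)): returned '0QLA3', offset=10
After 9 (seek(-5, END)): offset=22
After 10 (read(4)): returned 'IRK8', offset=26

Answer: IRK8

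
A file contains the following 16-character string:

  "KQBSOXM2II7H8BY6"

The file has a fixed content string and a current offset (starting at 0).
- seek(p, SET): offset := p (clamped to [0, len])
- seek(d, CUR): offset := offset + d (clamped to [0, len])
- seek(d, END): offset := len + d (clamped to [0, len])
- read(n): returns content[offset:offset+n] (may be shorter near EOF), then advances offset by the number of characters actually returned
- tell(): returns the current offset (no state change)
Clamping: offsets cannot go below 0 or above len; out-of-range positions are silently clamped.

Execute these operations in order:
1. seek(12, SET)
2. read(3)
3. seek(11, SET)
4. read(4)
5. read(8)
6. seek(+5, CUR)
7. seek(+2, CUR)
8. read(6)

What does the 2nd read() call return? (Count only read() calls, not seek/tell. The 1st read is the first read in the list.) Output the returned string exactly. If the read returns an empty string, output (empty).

After 1 (seek(12, SET)): offset=12
After 2 (read(3)): returned '8BY', offset=15
After 3 (seek(11, SET)): offset=11
After 4 (read(4)): returned 'H8BY', offset=15
After 5 (read(8)): returned '6', offset=16
After 6 (seek(+5, CUR)): offset=16
After 7 (seek(+2, CUR)): offset=16
After 8 (read(6)): returned '', offset=16

Answer: H8BY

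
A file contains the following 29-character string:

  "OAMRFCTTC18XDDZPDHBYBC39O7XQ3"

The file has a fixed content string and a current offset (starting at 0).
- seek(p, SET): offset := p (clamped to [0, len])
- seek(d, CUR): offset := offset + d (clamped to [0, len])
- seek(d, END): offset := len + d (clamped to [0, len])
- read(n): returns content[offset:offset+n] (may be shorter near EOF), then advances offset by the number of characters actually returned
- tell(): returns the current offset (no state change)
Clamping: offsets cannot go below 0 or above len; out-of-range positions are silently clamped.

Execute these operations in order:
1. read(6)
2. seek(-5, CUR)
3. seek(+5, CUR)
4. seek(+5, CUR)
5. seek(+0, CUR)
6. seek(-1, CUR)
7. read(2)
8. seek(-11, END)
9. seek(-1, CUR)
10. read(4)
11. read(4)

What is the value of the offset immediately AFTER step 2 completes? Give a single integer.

Answer: 1

Derivation:
After 1 (read(6)): returned 'OAMRFC', offset=6
After 2 (seek(-5, CUR)): offset=1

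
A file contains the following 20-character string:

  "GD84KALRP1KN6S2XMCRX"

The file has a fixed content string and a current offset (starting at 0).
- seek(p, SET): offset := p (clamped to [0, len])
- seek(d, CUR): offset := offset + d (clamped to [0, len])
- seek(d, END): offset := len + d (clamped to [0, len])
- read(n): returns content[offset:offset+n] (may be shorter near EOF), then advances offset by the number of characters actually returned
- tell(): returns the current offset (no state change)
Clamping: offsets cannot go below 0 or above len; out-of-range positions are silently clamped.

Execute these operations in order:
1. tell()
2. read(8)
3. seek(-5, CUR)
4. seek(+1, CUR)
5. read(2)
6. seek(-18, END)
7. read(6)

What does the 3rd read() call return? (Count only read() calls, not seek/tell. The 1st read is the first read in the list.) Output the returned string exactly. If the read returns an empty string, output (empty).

Answer: 84KALR

Derivation:
After 1 (tell()): offset=0
After 2 (read(8)): returned 'GD84KALR', offset=8
After 3 (seek(-5, CUR)): offset=3
After 4 (seek(+1, CUR)): offset=4
After 5 (read(2)): returned 'KA', offset=6
After 6 (seek(-18, END)): offset=2
After 7 (read(6)): returned '84KALR', offset=8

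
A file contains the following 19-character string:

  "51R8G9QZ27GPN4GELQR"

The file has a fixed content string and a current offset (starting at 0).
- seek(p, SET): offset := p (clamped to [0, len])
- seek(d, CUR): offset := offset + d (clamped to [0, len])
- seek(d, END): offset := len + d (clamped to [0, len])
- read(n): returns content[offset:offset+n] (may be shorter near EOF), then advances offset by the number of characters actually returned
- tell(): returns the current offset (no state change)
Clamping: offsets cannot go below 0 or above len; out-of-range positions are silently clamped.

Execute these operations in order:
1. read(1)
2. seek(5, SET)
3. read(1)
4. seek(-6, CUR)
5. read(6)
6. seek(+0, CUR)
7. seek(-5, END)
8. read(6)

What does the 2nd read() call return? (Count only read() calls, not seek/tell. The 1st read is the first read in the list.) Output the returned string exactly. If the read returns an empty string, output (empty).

Answer: 9

Derivation:
After 1 (read(1)): returned '5', offset=1
After 2 (seek(5, SET)): offset=5
After 3 (read(1)): returned '9', offset=6
After 4 (seek(-6, CUR)): offset=0
After 5 (read(6)): returned '51R8G9', offset=6
After 6 (seek(+0, CUR)): offset=6
After 7 (seek(-5, END)): offset=14
After 8 (read(6)): returned 'GELQR', offset=19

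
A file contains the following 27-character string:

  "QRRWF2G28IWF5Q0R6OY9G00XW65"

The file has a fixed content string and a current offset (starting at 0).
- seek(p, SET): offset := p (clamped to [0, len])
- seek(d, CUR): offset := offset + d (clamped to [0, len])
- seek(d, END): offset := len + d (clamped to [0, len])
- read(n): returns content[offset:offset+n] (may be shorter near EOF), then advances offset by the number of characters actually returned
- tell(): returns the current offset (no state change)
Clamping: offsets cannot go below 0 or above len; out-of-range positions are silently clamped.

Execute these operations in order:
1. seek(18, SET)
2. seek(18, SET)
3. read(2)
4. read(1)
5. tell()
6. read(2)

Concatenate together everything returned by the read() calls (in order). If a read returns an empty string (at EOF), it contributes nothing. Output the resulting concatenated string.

Answer: Y9G00

Derivation:
After 1 (seek(18, SET)): offset=18
After 2 (seek(18, SET)): offset=18
After 3 (read(2)): returned 'Y9', offset=20
After 4 (read(1)): returned 'G', offset=21
After 5 (tell()): offset=21
After 6 (read(2)): returned '00', offset=23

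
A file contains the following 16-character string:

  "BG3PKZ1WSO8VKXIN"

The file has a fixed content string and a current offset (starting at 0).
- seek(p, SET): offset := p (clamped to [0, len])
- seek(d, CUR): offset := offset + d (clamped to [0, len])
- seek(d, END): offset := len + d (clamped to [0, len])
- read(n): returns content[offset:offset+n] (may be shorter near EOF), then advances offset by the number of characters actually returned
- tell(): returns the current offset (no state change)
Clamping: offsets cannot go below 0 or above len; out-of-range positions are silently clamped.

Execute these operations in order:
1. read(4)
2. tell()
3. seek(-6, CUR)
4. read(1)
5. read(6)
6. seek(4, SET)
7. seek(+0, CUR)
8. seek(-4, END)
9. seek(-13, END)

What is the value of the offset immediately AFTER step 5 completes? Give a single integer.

After 1 (read(4)): returned 'BG3P', offset=4
After 2 (tell()): offset=4
After 3 (seek(-6, CUR)): offset=0
After 4 (read(1)): returned 'B', offset=1
After 5 (read(6)): returned 'G3PKZ1', offset=7

Answer: 7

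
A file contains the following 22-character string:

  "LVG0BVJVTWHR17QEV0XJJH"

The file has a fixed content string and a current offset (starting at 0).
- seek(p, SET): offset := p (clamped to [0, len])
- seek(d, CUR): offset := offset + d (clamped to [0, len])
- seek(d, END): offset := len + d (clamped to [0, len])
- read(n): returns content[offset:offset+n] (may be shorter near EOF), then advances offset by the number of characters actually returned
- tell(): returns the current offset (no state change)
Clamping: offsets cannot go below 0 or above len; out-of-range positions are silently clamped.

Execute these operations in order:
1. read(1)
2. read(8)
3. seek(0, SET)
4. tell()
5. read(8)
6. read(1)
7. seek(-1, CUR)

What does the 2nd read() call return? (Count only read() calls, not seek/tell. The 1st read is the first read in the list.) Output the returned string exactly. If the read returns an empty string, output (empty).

Answer: VG0BVJVT

Derivation:
After 1 (read(1)): returned 'L', offset=1
After 2 (read(8)): returned 'VG0BVJVT', offset=9
After 3 (seek(0, SET)): offset=0
After 4 (tell()): offset=0
After 5 (read(8)): returned 'LVG0BVJV', offset=8
After 6 (read(1)): returned 'T', offset=9
After 7 (seek(-1, CUR)): offset=8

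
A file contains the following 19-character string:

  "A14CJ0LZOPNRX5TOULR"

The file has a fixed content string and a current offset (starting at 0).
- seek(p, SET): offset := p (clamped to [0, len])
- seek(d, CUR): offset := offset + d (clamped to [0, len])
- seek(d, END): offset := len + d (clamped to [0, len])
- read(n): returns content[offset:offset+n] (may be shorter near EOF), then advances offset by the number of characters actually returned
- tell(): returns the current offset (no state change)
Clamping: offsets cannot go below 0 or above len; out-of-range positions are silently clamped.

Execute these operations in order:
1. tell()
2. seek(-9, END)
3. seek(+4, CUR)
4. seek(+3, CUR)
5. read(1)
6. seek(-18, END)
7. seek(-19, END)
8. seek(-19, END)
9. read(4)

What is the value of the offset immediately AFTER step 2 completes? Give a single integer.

After 1 (tell()): offset=0
After 2 (seek(-9, END)): offset=10

Answer: 10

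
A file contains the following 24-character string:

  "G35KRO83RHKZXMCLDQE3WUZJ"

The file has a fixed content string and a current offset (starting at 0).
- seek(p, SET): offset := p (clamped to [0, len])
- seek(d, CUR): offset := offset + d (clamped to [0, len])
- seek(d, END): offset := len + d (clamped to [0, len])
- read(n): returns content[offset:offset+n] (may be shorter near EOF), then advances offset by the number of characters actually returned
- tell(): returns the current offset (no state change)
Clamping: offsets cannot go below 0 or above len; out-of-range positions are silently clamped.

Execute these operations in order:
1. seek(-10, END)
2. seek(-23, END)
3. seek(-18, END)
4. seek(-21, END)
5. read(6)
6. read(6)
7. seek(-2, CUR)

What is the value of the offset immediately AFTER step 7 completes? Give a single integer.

Answer: 13

Derivation:
After 1 (seek(-10, END)): offset=14
After 2 (seek(-23, END)): offset=1
After 3 (seek(-18, END)): offset=6
After 4 (seek(-21, END)): offset=3
After 5 (read(6)): returned 'KRO83R', offset=9
After 6 (read(6)): returned 'HKZXMC', offset=15
After 7 (seek(-2, CUR)): offset=13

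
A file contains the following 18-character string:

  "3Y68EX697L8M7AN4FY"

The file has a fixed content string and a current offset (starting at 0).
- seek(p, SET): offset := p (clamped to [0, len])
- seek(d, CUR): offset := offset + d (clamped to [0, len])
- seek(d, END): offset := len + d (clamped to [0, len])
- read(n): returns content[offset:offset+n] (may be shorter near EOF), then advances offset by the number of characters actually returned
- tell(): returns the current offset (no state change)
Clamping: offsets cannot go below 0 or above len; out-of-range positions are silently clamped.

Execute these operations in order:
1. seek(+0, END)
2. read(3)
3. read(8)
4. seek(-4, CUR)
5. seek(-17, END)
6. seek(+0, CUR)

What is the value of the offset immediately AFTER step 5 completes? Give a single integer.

Answer: 1

Derivation:
After 1 (seek(+0, END)): offset=18
After 2 (read(3)): returned '', offset=18
After 3 (read(8)): returned '', offset=18
After 4 (seek(-4, CUR)): offset=14
After 5 (seek(-17, END)): offset=1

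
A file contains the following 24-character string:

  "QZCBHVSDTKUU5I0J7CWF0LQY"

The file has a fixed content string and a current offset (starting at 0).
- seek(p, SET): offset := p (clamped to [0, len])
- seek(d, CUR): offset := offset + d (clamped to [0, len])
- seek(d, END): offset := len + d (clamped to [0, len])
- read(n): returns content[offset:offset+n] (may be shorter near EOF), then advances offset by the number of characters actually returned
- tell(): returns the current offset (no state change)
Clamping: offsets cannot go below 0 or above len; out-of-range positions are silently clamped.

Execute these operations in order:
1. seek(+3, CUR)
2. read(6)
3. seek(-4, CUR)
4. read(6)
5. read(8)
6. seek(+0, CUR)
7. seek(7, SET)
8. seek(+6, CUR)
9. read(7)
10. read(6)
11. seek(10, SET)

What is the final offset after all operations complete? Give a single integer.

After 1 (seek(+3, CUR)): offset=3
After 2 (read(6)): returned 'BHVSDT', offset=9
After 3 (seek(-4, CUR)): offset=5
After 4 (read(6)): returned 'VSDTKU', offset=11
After 5 (read(8)): returned 'U5I0J7CW', offset=19
After 6 (seek(+0, CUR)): offset=19
After 7 (seek(7, SET)): offset=7
After 8 (seek(+6, CUR)): offset=13
After 9 (read(7)): returned 'I0J7CWF', offset=20
After 10 (read(6)): returned '0LQY', offset=24
After 11 (seek(10, SET)): offset=10

Answer: 10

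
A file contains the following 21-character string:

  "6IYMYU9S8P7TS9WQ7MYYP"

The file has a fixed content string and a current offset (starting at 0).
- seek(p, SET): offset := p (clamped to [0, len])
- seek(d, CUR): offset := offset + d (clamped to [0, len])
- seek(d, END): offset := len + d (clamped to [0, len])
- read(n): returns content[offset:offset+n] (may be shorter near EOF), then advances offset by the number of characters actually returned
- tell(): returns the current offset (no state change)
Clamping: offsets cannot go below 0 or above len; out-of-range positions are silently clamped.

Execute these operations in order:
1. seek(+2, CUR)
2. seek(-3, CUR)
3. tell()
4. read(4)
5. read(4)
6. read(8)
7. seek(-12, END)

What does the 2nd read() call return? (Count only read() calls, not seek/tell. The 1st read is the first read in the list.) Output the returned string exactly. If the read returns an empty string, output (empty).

After 1 (seek(+2, CUR)): offset=2
After 2 (seek(-3, CUR)): offset=0
After 3 (tell()): offset=0
After 4 (read(4)): returned '6IYM', offset=4
After 5 (read(4)): returned 'YU9S', offset=8
After 6 (read(8)): returned '8P7TS9WQ', offset=16
After 7 (seek(-12, END)): offset=9

Answer: YU9S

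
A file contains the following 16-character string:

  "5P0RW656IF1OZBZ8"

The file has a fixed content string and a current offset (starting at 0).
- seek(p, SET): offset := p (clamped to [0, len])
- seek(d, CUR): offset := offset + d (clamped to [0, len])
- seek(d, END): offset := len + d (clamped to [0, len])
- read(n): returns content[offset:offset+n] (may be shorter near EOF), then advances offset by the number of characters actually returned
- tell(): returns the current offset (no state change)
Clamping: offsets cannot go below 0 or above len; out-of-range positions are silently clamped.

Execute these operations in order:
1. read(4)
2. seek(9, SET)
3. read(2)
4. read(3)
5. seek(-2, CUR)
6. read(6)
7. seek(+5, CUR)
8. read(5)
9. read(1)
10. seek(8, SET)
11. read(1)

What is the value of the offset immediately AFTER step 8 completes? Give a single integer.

After 1 (read(4)): returned '5P0R', offset=4
After 2 (seek(9, SET)): offset=9
After 3 (read(2)): returned 'F1', offset=11
After 4 (read(3)): returned 'OZB', offset=14
After 5 (seek(-2, CUR)): offset=12
After 6 (read(6)): returned 'ZBZ8', offset=16
After 7 (seek(+5, CUR)): offset=16
After 8 (read(5)): returned '', offset=16

Answer: 16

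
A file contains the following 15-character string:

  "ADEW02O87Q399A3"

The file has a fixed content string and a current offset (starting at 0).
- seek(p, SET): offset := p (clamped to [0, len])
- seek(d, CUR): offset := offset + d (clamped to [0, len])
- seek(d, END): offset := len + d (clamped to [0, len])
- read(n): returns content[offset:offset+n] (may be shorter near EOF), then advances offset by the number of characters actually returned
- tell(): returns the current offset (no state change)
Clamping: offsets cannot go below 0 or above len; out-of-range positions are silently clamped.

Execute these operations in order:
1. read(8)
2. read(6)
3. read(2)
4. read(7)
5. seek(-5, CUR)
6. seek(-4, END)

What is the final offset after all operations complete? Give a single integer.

After 1 (read(8)): returned 'ADEW02O8', offset=8
After 2 (read(6)): returned '7Q399A', offset=14
After 3 (read(2)): returned '3', offset=15
After 4 (read(7)): returned '', offset=15
After 5 (seek(-5, CUR)): offset=10
After 6 (seek(-4, END)): offset=11

Answer: 11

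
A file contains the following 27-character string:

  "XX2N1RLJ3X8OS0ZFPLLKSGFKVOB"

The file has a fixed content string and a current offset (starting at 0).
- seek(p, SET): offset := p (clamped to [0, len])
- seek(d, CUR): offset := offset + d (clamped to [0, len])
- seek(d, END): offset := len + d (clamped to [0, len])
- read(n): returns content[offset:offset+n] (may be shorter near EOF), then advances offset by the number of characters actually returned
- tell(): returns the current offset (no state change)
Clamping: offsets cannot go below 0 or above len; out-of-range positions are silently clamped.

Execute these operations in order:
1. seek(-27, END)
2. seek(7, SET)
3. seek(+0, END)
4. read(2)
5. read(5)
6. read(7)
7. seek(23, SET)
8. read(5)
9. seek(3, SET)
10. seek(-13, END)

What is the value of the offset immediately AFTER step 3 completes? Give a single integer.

Answer: 27

Derivation:
After 1 (seek(-27, END)): offset=0
After 2 (seek(7, SET)): offset=7
After 3 (seek(+0, END)): offset=27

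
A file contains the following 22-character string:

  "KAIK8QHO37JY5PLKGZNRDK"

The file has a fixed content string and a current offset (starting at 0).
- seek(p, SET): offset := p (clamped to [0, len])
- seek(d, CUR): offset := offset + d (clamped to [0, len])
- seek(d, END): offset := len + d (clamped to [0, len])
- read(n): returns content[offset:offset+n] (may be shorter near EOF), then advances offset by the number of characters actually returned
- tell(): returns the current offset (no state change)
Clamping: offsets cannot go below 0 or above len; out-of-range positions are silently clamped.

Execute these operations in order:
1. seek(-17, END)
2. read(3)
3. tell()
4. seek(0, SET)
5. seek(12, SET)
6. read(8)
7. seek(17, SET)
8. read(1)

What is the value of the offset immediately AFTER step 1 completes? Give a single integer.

After 1 (seek(-17, END)): offset=5

Answer: 5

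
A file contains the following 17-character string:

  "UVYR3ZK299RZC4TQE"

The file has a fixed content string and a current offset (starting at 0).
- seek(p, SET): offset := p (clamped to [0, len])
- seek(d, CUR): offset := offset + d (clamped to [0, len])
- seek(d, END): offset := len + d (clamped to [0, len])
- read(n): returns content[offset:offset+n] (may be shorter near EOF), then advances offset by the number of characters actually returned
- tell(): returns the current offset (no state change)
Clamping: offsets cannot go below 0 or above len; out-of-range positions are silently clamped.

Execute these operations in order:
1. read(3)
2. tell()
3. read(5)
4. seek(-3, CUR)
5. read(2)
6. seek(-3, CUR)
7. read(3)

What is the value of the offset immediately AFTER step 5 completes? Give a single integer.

Answer: 7

Derivation:
After 1 (read(3)): returned 'UVY', offset=3
After 2 (tell()): offset=3
After 3 (read(5)): returned 'R3ZK2', offset=8
After 4 (seek(-3, CUR)): offset=5
After 5 (read(2)): returned 'ZK', offset=7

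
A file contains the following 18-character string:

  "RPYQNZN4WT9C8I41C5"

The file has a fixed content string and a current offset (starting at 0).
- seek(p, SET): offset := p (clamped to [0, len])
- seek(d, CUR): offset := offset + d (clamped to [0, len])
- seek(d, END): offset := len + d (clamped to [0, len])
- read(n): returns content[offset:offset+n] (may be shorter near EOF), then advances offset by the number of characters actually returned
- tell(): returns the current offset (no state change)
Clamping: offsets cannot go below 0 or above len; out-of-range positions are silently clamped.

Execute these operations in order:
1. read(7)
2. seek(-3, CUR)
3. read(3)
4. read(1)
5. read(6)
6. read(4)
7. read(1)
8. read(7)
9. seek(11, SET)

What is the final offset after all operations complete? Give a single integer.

Answer: 11

Derivation:
After 1 (read(7)): returned 'RPYQNZN', offset=7
After 2 (seek(-3, CUR)): offset=4
After 3 (read(3)): returned 'NZN', offset=7
After 4 (read(1)): returned '4', offset=8
After 5 (read(6)): returned 'WT9C8I', offset=14
After 6 (read(4)): returned '41C5', offset=18
After 7 (read(1)): returned '', offset=18
After 8 (read(7)): returned '', offset=18
After 9 (seek(11, SET)): offset=11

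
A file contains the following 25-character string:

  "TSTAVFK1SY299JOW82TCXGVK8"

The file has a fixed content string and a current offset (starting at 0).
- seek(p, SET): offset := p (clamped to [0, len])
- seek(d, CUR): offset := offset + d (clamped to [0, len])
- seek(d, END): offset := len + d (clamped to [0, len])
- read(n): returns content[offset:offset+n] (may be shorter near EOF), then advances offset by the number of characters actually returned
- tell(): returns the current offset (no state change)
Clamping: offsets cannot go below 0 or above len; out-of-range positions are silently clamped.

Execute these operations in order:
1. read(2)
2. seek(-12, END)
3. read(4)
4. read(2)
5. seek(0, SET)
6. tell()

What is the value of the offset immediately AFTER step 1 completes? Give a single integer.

After 1 (read(2)): returned 'TS', offset=2

Answer: 2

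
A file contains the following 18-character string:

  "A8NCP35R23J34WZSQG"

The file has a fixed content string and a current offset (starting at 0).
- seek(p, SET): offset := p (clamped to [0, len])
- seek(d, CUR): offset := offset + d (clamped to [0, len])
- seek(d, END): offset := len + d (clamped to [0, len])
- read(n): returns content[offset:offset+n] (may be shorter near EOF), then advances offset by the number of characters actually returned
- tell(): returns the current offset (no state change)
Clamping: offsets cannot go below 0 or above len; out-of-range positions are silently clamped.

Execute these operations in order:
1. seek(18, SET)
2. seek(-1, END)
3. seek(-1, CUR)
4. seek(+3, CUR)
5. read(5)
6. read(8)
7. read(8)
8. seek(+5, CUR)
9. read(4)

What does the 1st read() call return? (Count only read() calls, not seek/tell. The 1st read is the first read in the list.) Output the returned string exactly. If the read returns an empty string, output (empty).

After 1 (seek(18, SET)): offset=18
After 2 (seek(-1, END)): offset=17
After 3 (seek(-1, CUR)): offset=16
After 4 (seek(+3, CUR)): offset=18
After 5 (read(5)): returned '', offset=18
After 6 (read(8)): returned '', offset=18
After 7 (read(8)): returned '', offset=18
After 8 (seek(+5, CUR)): offset=18
After 9 (read(4)): returned '', offset=18

Answer: (empty)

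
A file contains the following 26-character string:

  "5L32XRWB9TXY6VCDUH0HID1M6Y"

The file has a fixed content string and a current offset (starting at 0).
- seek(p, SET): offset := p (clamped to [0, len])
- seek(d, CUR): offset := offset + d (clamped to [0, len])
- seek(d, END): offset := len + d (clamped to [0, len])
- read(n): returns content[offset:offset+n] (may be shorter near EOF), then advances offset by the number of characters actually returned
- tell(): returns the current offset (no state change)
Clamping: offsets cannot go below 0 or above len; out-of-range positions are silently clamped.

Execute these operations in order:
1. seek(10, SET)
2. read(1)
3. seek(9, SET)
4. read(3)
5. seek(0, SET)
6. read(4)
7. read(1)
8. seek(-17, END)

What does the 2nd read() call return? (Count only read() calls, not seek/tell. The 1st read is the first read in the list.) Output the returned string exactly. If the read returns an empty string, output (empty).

Answer: TXY

Derivation:
After 1 (seek(10, SET)): offset=10
After 2 (read(1)): returned 'X', offset=11
After 3 (seek(9, SET)): offset=9
After 4 (read(3)): returned 'TXY', offset=12
After 5 (seek(0, SET)): offset=0
After 6 (read(4)): returned '5L32', offset=4
After 7 (read(1)): returned 'X', offset=5
After 8 (seek(-17, END)): offset=9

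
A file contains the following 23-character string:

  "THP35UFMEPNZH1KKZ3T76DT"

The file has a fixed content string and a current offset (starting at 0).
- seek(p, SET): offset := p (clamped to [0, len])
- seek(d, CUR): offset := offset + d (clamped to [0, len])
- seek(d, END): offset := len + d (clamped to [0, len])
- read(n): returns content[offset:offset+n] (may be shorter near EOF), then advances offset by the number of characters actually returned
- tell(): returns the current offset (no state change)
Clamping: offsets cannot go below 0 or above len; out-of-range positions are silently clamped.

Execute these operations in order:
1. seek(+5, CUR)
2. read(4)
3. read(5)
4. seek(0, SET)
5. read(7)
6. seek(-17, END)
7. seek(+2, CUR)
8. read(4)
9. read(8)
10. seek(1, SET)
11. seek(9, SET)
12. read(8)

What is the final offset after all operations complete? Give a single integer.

Answer: 17

Derivation:
After 1 (seek(+5, CUR)): offset=5
After 2 (read(4)): returned 'UFME', offset=9
After 3 (read(5)): returned 'PNZH1', offset=14
After 4 (seek(0, SET)): offset=0
After 5 (read(7)): returned 'THP35UF', offset=7
After 6 (seek(-17, END)): offset=6
After 7 (seek(+2, CUR)): offset=8
After 8 (read(4)): returned 'EPNZ', offset=12
After 9 (read(8)): returned 'H1KKZ3T7', offset=20
After 10 (seek(1, SET)): offset=1
After 11 (seek(9, SET)): offset=9
After 12 (read(8)): returned 'PNZH1KKZ', offset=17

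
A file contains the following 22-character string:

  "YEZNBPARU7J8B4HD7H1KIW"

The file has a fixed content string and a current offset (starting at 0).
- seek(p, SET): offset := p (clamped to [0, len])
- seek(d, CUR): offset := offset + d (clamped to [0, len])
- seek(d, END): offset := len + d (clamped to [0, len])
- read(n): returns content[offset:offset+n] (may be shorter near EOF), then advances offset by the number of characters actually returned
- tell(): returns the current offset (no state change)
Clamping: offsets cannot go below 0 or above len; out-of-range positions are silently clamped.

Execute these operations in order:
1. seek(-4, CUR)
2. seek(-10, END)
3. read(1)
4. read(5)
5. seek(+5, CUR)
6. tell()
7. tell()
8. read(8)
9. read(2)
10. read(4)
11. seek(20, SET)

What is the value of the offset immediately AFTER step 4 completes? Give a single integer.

Answer: 18

Derivation:
After 1 (seek(-4, CUR)): offset=0
After 2 (seek(-10, END)): offset=12
After 3 (read(1)): returned 'B', offset=13
After 4 (read(5)): returned '4HD7H', offset=18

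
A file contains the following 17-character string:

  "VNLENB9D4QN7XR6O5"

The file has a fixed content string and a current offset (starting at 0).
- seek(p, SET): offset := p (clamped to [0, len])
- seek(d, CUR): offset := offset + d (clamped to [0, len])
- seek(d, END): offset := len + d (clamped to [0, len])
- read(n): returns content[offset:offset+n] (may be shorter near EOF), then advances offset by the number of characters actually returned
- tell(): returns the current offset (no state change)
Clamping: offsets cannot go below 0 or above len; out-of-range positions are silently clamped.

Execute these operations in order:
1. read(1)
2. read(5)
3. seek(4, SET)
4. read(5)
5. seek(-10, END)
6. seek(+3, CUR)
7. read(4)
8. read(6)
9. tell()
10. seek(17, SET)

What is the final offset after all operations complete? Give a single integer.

Answer: 17

Derivation:
After 1 (read(1)): returned 'V', offset=1
After 2 (read(5)): returned 'NLENB', offset=6
After 3 (seek(4, SET)): offset=4
After 4 (read(5)): returned 'NB9D4', offset=9
After 5 (seek(-10, END)): offset=7
After 6 (seek(+3, CUR)): offset=10
After 7 (read(4)): returned 'N7XR', offset=14
After 8 (read(6)): returned '6O5', offset=17
After 9 (tell()): offset=17
After 10 (seek(17, SET)): offset=17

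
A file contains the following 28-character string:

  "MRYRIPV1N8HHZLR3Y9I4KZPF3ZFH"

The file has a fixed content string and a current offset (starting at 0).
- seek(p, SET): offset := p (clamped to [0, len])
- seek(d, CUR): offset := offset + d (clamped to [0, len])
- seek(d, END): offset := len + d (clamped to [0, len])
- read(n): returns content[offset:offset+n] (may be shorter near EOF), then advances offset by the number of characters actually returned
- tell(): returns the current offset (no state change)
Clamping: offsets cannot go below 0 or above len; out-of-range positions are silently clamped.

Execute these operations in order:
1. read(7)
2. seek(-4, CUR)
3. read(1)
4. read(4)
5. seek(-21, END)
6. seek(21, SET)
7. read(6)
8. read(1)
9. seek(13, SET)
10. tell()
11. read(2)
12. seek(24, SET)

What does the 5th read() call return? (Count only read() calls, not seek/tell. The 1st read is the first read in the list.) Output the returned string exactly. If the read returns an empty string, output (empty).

After 1 (read(7)): returned 'MRYRIPV', offset=7
After 2 (seek(-4, CUR)): offset=3
After 3 (read(1)): returned 'R', offset=4
After 4 (read(4)): returned 'IPV1', offset=8
After 5 (seek(-21, END)): offset=7
After 6 (seek(21, SET)): offset=21
After 7 (read(6)): returned 'ZPF3ZF', offset=27
After 8 (read(1)): returned 'H', offset=28
After 9 (seek(13, SET)): offset=13
After 10 (tell()): offset=13
After 11 (read(2)): returned 'LR', offset=15
After 12 (seek(24, SET)): offset=24

Answer: H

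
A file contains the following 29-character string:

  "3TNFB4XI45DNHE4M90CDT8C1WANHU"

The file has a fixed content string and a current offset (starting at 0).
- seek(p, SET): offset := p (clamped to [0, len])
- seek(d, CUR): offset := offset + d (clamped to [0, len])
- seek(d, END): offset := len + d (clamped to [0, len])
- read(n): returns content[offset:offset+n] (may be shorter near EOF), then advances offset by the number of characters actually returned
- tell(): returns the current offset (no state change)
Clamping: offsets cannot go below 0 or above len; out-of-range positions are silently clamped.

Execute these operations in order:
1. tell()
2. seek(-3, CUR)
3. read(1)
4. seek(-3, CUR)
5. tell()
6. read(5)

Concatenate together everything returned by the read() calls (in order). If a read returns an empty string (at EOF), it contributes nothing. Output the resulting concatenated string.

After 1 (tell()): offset=0
After 2 (seek(-3, CUR)): offset=0
After 3 (read(1)): returned '3', offset=1
After 4 (seek(-3, CUR)): offset=0
After 5 (tell()): offset=0
After 6 (read(5)): returned '3TNFB', offset=5

Answer: 33TNFB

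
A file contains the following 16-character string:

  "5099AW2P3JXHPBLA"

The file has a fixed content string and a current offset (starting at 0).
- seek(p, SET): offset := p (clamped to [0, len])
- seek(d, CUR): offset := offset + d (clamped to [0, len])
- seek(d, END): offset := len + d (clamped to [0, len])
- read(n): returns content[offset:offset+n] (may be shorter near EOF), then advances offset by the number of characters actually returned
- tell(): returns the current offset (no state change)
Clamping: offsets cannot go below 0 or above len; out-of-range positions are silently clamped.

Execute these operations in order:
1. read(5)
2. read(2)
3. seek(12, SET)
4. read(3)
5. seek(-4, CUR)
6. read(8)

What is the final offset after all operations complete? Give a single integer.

After 1 (read(5)): returned '5099A', offset=5
After 2 (read(2)): returned 'W2', offset=7
After 3 (seek(12, SET)): offset=12
After 4 (read(3)): returned 'PBL', offset=15
After 5 (seek(-4, CUR)): offset=11
After 6 (read(8)): returned 'HPBLA', offset=16

Answer: 16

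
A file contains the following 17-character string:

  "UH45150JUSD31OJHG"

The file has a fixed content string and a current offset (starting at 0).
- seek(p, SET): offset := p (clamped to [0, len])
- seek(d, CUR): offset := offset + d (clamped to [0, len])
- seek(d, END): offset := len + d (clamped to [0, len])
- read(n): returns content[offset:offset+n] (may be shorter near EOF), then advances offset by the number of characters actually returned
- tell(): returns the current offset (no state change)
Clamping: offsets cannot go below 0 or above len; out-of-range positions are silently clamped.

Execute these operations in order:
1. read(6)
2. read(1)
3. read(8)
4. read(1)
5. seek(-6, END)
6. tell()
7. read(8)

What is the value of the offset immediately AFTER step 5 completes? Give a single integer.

After 1 (read(6)): returned 'UH4515', offset=6
After 2 (read(1)): returned '0', offset=7
After 3 (read(8)): returned 'JUSD31OJ', offset=15
After 4 (read(1)): returned 'H', offset=16
After 5 (seek(-6, END)): offset=11

Answer: 11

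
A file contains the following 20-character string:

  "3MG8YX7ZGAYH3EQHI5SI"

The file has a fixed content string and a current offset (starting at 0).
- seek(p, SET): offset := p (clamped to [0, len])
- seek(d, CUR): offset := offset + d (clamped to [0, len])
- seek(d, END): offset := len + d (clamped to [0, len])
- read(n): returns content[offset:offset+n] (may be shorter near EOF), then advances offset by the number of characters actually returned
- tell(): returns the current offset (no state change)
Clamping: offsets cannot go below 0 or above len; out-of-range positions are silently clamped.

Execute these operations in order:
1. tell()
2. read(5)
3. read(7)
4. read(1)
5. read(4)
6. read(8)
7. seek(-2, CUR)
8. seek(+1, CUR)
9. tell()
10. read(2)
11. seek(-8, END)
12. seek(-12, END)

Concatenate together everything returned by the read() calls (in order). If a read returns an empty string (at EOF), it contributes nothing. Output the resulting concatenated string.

After 1 (tell()): offset=0
After 2 (read(5)): returned '3MG8Y', offset=5
After 3 (read(7)): returned 'X7ZGAYH', offset=12
After 4 (read(1)): returned '3', offset=13
After 5 (read(4)): returned 'EQHI', offset=17
After 6 (read(8)): returned '5SI', offset=20
After 7 (seek(-2, CUR)): offset=18
After 8 (seek(+1, CUR)): offset=19
After 9 (tell()): offset=19
After 10 (read(2)): returned 'I', offset=20
After 11 (seek(-8, END)): offset=12
After 12 (seek(-12, END)): offset=8

Answer: 3MG8YX7ZGAYH3EQHI5SII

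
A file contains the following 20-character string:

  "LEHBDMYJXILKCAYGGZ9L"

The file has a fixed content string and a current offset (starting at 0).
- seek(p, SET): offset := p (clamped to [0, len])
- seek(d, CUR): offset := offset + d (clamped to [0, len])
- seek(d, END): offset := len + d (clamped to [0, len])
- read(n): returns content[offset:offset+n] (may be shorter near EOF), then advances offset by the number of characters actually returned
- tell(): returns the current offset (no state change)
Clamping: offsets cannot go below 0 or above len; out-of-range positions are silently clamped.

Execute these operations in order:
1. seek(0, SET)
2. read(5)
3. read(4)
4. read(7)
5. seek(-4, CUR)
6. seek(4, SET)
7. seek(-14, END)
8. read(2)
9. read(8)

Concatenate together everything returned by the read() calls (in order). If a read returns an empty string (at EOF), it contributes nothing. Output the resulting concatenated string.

Answer: LEHBDMYJXILKCAYGYJXILKCAYG

Derivation:
After 1 (seek(0, SET)): offset=0
After 2 (read(5)): returned 'LEHBD', offset=5
After 3 (read(4)): returned 'MYJX', offset=9
After 4 (read(7)): returned 'ILKCAYG', offset=16
After 5 (seek(-4, CUR)): offset=12
After 6 (seek(4, SET)): offset=4
After 7 (seek(-14, END)): offset=6
After 8 (read(2)): returned 'YJ', offset=8
After 9 (read(8)): returned 'XILKCAYG', offset=16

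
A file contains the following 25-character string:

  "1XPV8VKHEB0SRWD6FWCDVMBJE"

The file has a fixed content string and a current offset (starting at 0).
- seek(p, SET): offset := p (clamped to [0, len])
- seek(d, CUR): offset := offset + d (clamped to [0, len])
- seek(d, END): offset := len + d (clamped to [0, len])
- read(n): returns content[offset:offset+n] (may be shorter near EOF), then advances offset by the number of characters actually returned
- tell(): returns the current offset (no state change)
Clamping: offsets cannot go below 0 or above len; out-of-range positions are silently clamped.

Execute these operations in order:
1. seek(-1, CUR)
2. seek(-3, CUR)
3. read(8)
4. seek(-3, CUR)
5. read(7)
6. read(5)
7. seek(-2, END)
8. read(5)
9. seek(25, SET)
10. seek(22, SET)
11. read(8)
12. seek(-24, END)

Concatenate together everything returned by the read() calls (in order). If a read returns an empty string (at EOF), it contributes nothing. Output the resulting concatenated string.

Answer: 1XPV8VKHVKHEB0SRWD6FJEBJE

Derivation:
After 1 (seek(-1, CUR)): offset=0
After 2 (seek(-3, CUR)): offset=0
After 3 (read(8)): returned '1XPV8VKH', offset=8
After 4 (seek(-3, CUR)): offset=5
After 5 (read(7)): returned 'VKHEB0S', offset=12
After 6 (read(5)): returned 'RWD6F', offset=17
After 7 (seek(-2, END)): offset=23
After 8 (read(5)): returned 'JE', offset=25
After 9 (seek(25, SET)): offset=25
After 10 (seek(22, SET)): offset=22
After 11 (read(8)): returned 'BJE', offset=25
After 12 (seek(-24, END)): offset=1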